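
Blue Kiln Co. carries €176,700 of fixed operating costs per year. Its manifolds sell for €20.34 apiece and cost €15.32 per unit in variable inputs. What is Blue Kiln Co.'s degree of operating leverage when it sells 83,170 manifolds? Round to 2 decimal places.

1.73

Total contribution margin = 83,170 × €5.02 = €417,513.40.
Operating income = contribution − fixed costs = €417,513.40 − €176,700 = €240,813.40.
So DOL = total CM / EBIT = €417,513.40 / €240,813.40 = 1.7338.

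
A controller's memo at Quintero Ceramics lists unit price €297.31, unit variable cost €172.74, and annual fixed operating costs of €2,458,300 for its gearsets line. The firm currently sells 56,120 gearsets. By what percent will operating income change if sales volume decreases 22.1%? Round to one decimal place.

Contribution at this volume is 56,120 × €124.57 = €6,990,868.40.
Subtracting fixed costs: EBIT = €6,990,868.40 − €2,458,300 = €4,532,568.40.
So DOL = total CM / EBIT = €6,990,868.40 / €4,532,568.40 = 1.5424.
So EBIT moves 1.5424 × (-22.1%) = -34.1%.

-34.1%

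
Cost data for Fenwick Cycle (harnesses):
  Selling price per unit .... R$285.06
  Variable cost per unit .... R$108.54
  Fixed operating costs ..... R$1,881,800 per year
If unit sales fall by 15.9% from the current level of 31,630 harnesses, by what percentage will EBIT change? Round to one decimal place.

-24.0%

Total contribution margin = 31,630 × R$176.52 = R$5,583,327.60.
Operating income = contribution − fixed costs = R$5,583,327.60 − R$1,881,800 = R$3,701,527.60.
So DOL = total CM / EBIT = R$5,583,327.60 / R$3,701,527.60 = 1.5084.
So EBIT moves 1.5084 × (-15.9%) = -24.0%.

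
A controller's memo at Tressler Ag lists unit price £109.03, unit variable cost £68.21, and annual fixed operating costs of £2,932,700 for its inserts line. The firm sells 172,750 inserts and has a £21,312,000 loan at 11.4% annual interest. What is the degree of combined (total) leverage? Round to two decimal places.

At 172,750 units, contribution = 172,750 × £40.82 = £7,051,655.00.
Operating income = contribution − fixed costs = £7,051,655.00 − £2,932,700 = £4,118,955.00. Interest = £2,429,568.00, so EBIT − I = £1,689,387.00.
DCL = contribution ÷ (EBIT − I) = £7,051,655.00 ÷ £1,689,387.00 = 4.1741.

4.17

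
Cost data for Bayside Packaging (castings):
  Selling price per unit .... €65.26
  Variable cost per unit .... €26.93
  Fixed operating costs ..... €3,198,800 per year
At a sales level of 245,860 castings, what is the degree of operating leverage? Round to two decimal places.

At 245,860 units, contribution = 245,860 × €38.33 = €9,423,813.80.
Operating income = contribution − fixed costs = €9,423,813.80 − €3,198,800 = €6,225,013.80.
So DOL = total CM / EBIT = €9,423,813.80 / €6,225,013.80 = 1.5139.

1.51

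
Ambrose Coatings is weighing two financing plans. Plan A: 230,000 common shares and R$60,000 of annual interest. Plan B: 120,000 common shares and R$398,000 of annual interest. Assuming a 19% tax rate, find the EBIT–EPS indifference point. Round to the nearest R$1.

R$766,727

Set EPS_A = EPS_B: (EBIT − R$60,000)(1 − 0.19) ÷ 230,000 = (EBIT − R$398,000)(1 − 0.19) ÷ 120,000.
The (1 − t) factor cancels: (EBIT − 60,000) × 120,000 = (EBIT − 398,000) × 230,000.
Solving, EBIT = (398,000·230,000 − 60,000·120,000) / (230,000 − 120,000) = 84,340,000,000 / 110,000 = 766,727.27.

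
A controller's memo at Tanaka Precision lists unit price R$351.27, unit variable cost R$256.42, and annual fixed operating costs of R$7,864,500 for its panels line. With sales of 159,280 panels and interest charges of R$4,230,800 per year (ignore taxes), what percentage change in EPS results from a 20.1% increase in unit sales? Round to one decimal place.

+100.8%

At 159,280 units, contribution = 159,280 × R$94.85 = R$15,107,708.00.
EBIT = R$15,107,708.00 − R$7,864,500 = R$7,243,208.00.
After interest of R$4,230,800.00, pre-tax earnings = R$3,012,408.00.
Degree of combined leverage = contribution ÷ (EBIT − I) = R$15,107,708.00 ÷ R$3,012,408.00 = 5.0152.
EPS therefore changes by 5.0152 × (+20.1%) = +100.8%.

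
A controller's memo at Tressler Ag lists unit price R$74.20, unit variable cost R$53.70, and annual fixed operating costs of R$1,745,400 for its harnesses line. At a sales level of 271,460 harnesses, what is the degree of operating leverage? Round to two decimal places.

Total contribution margin = 271,460 × R$20.50 = R$5,564,930.00.
Operating income = contribution − fixed costs = R$5,564,930.00 − R$1,745,400 = R$3,819,530.00.
DOL = contribution ÷ EBIT = R$5,564,930.00 ÷ R$3,819,530.00 = 1.4570.

1.46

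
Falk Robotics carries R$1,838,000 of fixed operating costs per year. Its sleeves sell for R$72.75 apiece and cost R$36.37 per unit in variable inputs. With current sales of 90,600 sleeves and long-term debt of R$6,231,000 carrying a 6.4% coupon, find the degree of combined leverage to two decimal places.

3.11

Contribution at this volume is 90,600 × R$36.38 = R$3,296,028.00.
EBIT = R$3,296,028.00 − R$1,838,000 = R$1,458,028.00. Interest = R$398,784.00.
DOL = R$3,296,028.00 ÷ R$1,458,028.00 = 2.2606; DFL = R$1,458,028.00 ÷ R$1,059,244.00 = 1.3765.
Combined leverage = 2.2606 × 1.3765 = 3.1117.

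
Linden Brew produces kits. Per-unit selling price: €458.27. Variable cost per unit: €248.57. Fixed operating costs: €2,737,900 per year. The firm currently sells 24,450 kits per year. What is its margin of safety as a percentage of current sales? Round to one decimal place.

46.6%

Contribution margin per unit = €458.27 − €248.57 = €209.70. Break-even units = €2,737,900 ÷ €209.70 = 13,056.27; break-even revenue = 13,056.27 × €458.27 = €5,983,297.25.
Actual sales revenue = 24,450 × €458.27 = €11,204,701.50.
Margin of safety = (€11,204,701.50 − €5,983,297.25) ÷ €11,204,701.50 = 46.6%.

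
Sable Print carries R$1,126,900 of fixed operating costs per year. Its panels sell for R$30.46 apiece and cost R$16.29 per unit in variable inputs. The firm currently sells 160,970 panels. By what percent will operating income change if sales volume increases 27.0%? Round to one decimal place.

+53.4%

At 160,970 units, contribution = 160,970 × R$14.17 = R$2,280,944.90.
Subtracting fixed costs: EBIT = R$2,280,944.90 − R$1,126,900 = R$1,154,044.90.
So DOL = total CM / EBIT = R$2,280,944.90 / R$1,154,044.90 = 1.9765.
So EBIT moves 1.9765 × (+27.0%) = +53.4%.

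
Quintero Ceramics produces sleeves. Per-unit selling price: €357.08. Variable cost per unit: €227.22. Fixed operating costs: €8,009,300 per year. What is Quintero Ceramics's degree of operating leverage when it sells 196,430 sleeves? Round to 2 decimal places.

1.46

Contribution at this volume is 196,430 × €129.86 = €25,508,399.80.
Subtracting fixed costs: EBIT = €25,508,399.80 − €8,009,300 = €17,499,099.80.
DOL = contribution ÷ EBIT = €25,508,399.80 ÷ €17,499,099.80 = 1.4577.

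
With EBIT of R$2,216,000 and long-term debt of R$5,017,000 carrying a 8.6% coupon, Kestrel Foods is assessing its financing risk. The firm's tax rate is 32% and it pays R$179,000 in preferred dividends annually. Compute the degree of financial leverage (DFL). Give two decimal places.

1.46

Interest = R$431,462.00.
Preferred dividends grossed up pre-tax: R$179,000 / (1 − 0.32) = R$263,235.29.
DFL = EBIT ÷ [EBIT − I − D_p/(1−t)] = R$2,216,000 ÷ [R$2,216,000 − R$431,462.00 − R$263,235.29] = R$2,216,000 ÷ R$1,521,302.71 = 1.4566.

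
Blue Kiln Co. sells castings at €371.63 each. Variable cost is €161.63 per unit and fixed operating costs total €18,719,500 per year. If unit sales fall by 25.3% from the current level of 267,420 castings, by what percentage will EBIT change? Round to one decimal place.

At 267,420 units, contribution = 267,420 × €210.00 = €56,158,200.00.
Subtracting fixed costs: EBIT = €56,158,200.00 − €18,719,500 = €37,438,700.00.
DOL = contribution ÷ EBIT = €56,158,200.00 ÷ €37,438,700.00 = 1.5000.
So EBIT moves 1.5000 × (-25.3%) = -38.0%.

-38.0%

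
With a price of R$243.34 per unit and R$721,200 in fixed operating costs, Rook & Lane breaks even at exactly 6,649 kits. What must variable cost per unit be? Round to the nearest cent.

Contribution per unit must be FC / Q = R$721,200 / 6,649 = R$108.4674.
Hence VC = price − CM = R$243.34 − R$108.4674 = R$134.87.

R$134.87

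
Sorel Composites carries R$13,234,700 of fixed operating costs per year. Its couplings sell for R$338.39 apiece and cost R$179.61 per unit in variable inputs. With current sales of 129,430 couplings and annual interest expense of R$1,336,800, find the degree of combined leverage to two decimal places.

Total contribution margin = 129,430 × R$158.78 = R$20,550,895.40.
Operating income = contribution − fixed costs = R$20,550,895.40 − R$13,234,700 = R$7,316,195.40. Interest = R$1,336,800.00, so EBIT − I = R$5,979,395.40.
DCL = contribution ÷ (EBIT − I) = R$20,550,895.40 ÷ R$5,979,395.40 = 3.4370.

3.44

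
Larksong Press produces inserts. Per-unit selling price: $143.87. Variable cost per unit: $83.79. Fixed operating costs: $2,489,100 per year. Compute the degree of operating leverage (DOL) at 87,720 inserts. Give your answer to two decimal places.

Contribution at this volume is 87,720 × $60.08 = $5,270,217.60.
Operating income = contribution − fixed costs = $5,270,217.60 − $2,489,100 = $2,781,117.60.
So DOL = total CM / EBIT = $5,270,217.60 / $2,781,117.60 = 1.8950.

1.89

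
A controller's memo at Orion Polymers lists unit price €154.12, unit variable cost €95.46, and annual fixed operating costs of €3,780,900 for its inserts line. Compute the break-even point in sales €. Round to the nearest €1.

Contribution margin per unit = €154.12 − €95.46 = €58.66, a CM ratio of €58.66 ÷ €154.12 = 0.3806.
Break-even sales = FC ÷ CM ratio = €3,780,900 × €154.12 / €58.66 = €9,933,725.

€9,933,725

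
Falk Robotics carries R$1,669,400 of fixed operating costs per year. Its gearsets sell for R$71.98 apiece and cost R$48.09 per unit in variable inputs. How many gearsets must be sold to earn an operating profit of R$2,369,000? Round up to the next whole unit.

Unit CM = price − variable cost = R$71.98 − R$48.09 = R$23.89.
Units = (FC + target) / CM = (R$1,669,400 + R$2,369,000) / R$23.89 = 169,041.44, so 169,042 gearsets.

169,042 gearsets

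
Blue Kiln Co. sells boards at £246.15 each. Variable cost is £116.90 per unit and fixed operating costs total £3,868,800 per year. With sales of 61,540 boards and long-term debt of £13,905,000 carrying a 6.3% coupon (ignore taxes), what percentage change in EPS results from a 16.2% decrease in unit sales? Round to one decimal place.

-40.2%

Total contribution margin = 61,540 × £129.25 = £7,954,045.00.
EBIT = £7,954,045.00 − £3,868,800 = £4,085,245.00.
After interest of £876,015.00, pre-tax earnings = £3,209,230.00.
Degree of combined leverage = contribution ÷ (EBIT − I) = £7,954,045.00 ÷ £3,209,230.00 = 2.4785.
%ΔEPS = DCL × %ΔSales = 2.4785 × -16.2% = -40.2%.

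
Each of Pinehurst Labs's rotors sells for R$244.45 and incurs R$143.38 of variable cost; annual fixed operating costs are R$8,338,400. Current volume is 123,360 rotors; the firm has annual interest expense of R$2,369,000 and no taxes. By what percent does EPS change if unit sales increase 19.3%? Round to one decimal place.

At 123,360 units, contribution = 123,360 × R$101.07 = R$12,467,995.20.
Operating income = contribution − fixed costs = R$12,467,995.20 − R$8,338,400 = R$4,129,595.20.
After interest of R$2,369,000.00, pre-tax earnings = R$1,760,595.20.
DCL = total CM / (EBIT − I) = R$12,467,995.20 / R$1,760,595.20 = 7.0817.
%ΔEPS = DCL × %ΔSales = 7.0817 × +19.3% = +136.7%.

+136.7%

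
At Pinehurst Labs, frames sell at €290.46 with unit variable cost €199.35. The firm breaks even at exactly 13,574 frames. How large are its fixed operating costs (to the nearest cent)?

€1,236,727.14

Contribution margin per unit = €290.46 − €199.35 = €91.11.
Since BE = FC / CM, FC = 13,574 × €91.11 = €1,236,727.14.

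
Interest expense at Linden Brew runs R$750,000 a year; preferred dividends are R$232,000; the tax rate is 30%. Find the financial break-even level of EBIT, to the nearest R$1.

R$1,081,429

Preferred dividends are paid after tax, so their pre-tax equivalent is R$232,000 ÷ (1 − 0.30) = R$331,428.57.
EPS = 0 when EBIT covers interest plus the pre-tax preferred burden: R$750,000 + R$331,428.57 = R$1,081,428.57.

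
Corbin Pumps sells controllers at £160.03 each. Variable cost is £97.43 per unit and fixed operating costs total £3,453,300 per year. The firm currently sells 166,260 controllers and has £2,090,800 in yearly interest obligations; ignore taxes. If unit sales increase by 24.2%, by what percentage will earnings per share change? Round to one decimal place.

Contribution at this volume is 166,260 × £62.60 = £10,407,876.00.
EBIT = £10,407,876.00 − £3,453,300 = £6,954,576.00.
After interest of £2,090,800.00, pre-tax earnings = £4,863,776.00.
Degree of combined leverage = contribution ÷ (EBIT − I) = £10,407,876.00 ÷ £4,863,776.00 = 2.1399.
EPS therefore changes by 2.1399 × (+24.2%) = +51.8%.

+51.8%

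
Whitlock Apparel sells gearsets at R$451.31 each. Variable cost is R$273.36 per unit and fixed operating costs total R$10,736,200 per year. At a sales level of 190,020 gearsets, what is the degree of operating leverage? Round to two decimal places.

1.47

Total contribution margin = 190,020 × R$177.95 = R$33,814,059.00.
EBIT = R$33,814,059.00 − R$10,736,200 = R$23,077,859.00.
Degree of operating leverage = R$33,814,059.00 / R$23,077,859.00 = 1.4652.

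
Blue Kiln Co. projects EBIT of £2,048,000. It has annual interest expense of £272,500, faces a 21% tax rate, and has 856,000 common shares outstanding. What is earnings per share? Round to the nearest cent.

£1.64

Interest = £272,500.00, so EBT = £2,048,000 − £272,500.00 = £1,775,500.00.
Net income = £1,775,500.00 × (1 − 0.21) = £1,402,645.00.
EPS = £1,402,645.00 ÷ 856,000 = £1.64.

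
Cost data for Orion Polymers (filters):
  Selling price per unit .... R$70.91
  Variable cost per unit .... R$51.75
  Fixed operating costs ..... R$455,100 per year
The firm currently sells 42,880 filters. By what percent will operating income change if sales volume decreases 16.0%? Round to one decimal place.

At 42,880 units, contribution = 42,880 × R$19.16 = R$821,580.80.
EBIT = R$821,580.80 − R$455,100 = R$366,480.80.
Degree of operating leverage = R$821,580.80 / R$366,480.80 = 2.2418.
%ΔEBIT = DOL × %ΔSales = 2.2418 × -16.0% = -35.9%.

-35.9%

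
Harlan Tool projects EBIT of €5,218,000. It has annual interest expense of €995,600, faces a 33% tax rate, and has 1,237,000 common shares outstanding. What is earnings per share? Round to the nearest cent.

Pre-tax income = €5,218,000 − €995,600.00 = €4,222,400.00.
After tax at 33%: net income = €4,222,400.00 × 0.67 = €2,829,008.00.
EPS = €2,829,008.00 ÷ 1,237,000 = €2.29.

€2.29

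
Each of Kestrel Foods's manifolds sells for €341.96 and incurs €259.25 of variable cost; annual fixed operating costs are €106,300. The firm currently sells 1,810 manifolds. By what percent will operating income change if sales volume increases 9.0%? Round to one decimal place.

+31.0%

Total contribution margin = 1,810 × €82.71 = €149,705.10.
EBIT = €149,705.10 − €106,300 = €43,405.10.
So DOL = total CM / EBIT = €149,705.10 / €43,405.10 = 3.4490.
%ΔEBIT = DOL × %ΔSales = 3.4490 × +9.0% = +31.0%.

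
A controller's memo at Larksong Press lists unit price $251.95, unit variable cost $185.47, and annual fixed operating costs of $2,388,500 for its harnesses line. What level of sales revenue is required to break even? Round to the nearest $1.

Contribution margin per unit = $251.95 − $185.47 = $66.48, a CM ratio of $66.48 ÷ $251.95 = 0.2639.
Break-even sales = FC ÷ CM ratio = $2,388,500 × $251.95 / $66.48 = $9,052,084.

$9,052,084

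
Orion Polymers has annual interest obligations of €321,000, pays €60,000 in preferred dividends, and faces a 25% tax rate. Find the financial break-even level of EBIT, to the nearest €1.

Preferred dividends are paid after tax, so their pre-tax equivalent is €60,000 ÷ (1 − 0.25) = €80,000.00.
EPS = 0 when EBIT covers interest plus the pre-tax preferred burden: €321,000 + €80,000.00 = €401,000.00.

€401,000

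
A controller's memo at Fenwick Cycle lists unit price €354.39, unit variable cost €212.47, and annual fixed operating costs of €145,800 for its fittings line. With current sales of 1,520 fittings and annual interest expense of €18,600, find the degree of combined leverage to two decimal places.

4.20

Total contribution margin = 1,520 × €141.92 = €215,718.40.
Operating income = contribution − fixed costs = €215,718.40 − €145,800 = €69,918.40. Interest = €18,600.00, so EBIT − I = €51,318.40.
Degree of total leverage = total CM / (EBIT − interest) = €215,718.40 / €51,318.40 = 4.2035.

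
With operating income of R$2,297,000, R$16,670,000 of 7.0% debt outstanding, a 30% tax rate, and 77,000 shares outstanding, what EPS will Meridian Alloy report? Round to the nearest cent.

Pre-tax income = R$2,297,000 − R$1,166,900.00 = R$1,130,100.00.
After tax at 30%: net income = R$1,130,100.00 × 0.70 = R$791,070.00.
EPS = R$791,070.00 ÷ 77,000 = R$10.27.

R$10.27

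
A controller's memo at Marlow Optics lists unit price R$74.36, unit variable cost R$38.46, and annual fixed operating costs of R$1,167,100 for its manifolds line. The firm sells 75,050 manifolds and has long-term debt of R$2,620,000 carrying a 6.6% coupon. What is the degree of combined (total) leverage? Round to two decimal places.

Contribution at this volume is 75,050 × R$35.90 = R$2,694,295.00.
Subtracting fixed costs: EBIT = R$2,694,295.00 − R$1,167,100 = R$1,527,195.00. Interest = R$172,920.00, so EBIT − I = R$1,354,275.00.
DCL = contribution ÷ (EBIT − I) = R$2,694,295.00 ÷ R$1,354,275.00 = 1.9895.

1.99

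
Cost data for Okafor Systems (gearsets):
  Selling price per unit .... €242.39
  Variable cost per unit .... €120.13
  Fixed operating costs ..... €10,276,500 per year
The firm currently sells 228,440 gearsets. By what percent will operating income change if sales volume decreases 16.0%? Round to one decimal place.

-25.3%

At 228,440 units, contribution = 228,440 × €122.26 = €27,929,074.40.
EBIT = €27,929,074.40 − €10,276,500 = €17,652,574.40.
So DOL = total CM / EBIT = €27,929,074.40 / €17,652,574.40 = 1.5822.
Operating income changes by 1.5822 × -16.0% = -25.3%.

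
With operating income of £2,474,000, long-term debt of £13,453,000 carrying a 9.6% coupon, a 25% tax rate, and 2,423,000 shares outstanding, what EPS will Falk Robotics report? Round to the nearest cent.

Pre-tax income = £2,474,000 − £1,291,488.00 = £1,182,512.00.
After tax at 25%: net income = £1,182,512.00 × 0.75 = £886,884.00.
EPS = £886,884.00 ÷ 2,423,000 = £0.37.

£0.37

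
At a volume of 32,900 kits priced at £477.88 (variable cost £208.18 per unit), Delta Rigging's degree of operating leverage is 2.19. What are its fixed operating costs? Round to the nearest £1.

£4,821,472

Total contribution margin = 32,900 × £269.70 = £8,873,130.00.
DOL = contribution / EBIT, so EBIT = £8,873,130.00 / 2.19 = £4,051,657.53.
Fixed costs = CM − EBIT = £8,873,130.00 − £4,051,657.53 = £4,821,472.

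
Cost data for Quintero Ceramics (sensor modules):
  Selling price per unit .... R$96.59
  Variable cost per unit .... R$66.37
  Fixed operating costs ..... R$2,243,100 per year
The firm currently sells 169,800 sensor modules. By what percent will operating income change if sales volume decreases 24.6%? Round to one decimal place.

-43.7%

At 169,800 units, contribution = 169,800 × R$30.22 = R$5,131,356.00.
EBIT = R$5,131,356.00 − R$2,243,100 = R$2,888,256.00.
So DOL = total CM / EBIT = R$5,131,356.00 / R$2,888,256.00 = 1.7766.
So EBIT moves 1.7766 × (-24.6%) = -43.7%.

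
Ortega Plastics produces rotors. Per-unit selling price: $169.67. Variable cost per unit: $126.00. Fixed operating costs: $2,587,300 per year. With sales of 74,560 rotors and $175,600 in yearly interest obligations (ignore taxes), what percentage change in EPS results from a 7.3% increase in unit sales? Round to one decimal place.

Total contribution margin = 74,560 × $43.67 = $3,256,035.20.
Subtracting fixed costs: EBIT = $3,256,035.20 − $2,587,300 = $668,735.20.
Interest = $175,600.00, so EBIT − I = $493,135.20.
DCL = total CM / (EBIT − I) = $3,256,035.20 / $493,135.20 = 6.6027.
EPS therefore changes by 6.6027 × (+7.3%) = +48.2%.

+48.2%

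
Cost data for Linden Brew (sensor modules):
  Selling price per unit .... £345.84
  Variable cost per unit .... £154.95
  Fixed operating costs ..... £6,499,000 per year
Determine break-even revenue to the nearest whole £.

£11,774,394

Contribution margin per unit = £345.84 − £154.95 = £190.89, a CM ratio of £190.89 ÷ £345.84 = 0.5520.
Break-even sales = FC ÷ CM ratio = £6,499,000 × £345.84 / £190.89 = £11,774,394.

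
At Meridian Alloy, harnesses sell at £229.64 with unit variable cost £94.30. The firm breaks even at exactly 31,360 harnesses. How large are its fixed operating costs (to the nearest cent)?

£4,244,262.40

Each unit contributes £229.64 − £94.30 = £135.34.
Fixed costs = break-even units × CM = 31,360 × £135.34 = £4,244,262.40.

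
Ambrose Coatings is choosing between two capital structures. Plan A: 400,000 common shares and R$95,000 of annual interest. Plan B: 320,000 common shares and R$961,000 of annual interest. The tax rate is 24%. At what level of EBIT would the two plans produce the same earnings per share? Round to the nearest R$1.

R$4,425,000

At indifference, (EBIT − 95,000)(1 − t)/400,000 = (EBIT − 961,000)(1 − t)/320,000.
The (1 − t) factor cancels: (EBIT − 95,000) × 320,000 = (EBIT − 961,000) × 400,000.
EBIT × (400,000 − 320,000) = 961,000 × 400,000 − 95,000 × 320,000 = 354,000,000,000, so EBIT = 354,000,000,000 ÷ 80,000 = 4,425,000.00.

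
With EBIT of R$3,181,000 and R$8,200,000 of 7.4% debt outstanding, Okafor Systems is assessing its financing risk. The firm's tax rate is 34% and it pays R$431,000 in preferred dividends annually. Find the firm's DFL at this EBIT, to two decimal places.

1.66

Interest = R$606,800.00.
Pre-tax preferred-dividend burden = R$431,000 ÷ (1 − 0.34) = R$653,030.30.
DFL = EBIT ÷ [EBIT − I − D_p/(1−t)] = R$3,181,000 ÷ [R$3,181,000 − R$606,800.00 − R$653,030.30] = R$3,181,000 ÷ R$1,921,169.70 = 1.6558.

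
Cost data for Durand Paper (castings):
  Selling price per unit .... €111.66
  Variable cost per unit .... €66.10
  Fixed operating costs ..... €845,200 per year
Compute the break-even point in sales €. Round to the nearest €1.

€2,071,445

CM per unit = €111.66 − €66.10 = €45.56; CM ratio = €45.56 / €111.66 = 0.4080.
Break-even revenue = fixed costs × price ÷ CM = €845,200 × €111.66 ÷ €45.56 = €2,071,445.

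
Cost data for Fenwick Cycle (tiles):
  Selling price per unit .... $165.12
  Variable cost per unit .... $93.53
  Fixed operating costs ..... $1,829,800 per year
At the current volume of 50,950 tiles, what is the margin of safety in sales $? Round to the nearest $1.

$4,192,490

Unit CM = price − variable cost = $165.12 − $93.53 = $71.59. Break-even units = $1,829,800 ÷ $71.59 = 25,559.44; break-even revenue = 25,559.44 × $165.12 = $4,220,374.02.
Actual sales revenue = 50,950 × $165.12 = $8,412,864.00.
Margin of safety = $8,412,864.00 − $4,220,374.02 = $4,192,490.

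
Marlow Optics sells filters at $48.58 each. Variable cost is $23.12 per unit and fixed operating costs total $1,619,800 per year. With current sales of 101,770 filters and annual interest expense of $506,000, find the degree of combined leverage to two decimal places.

Total contribution margin = 101,770 × $25.46 = $2,591,064.20.
Operating income = contribution − fixed costs = $2,591,064.20 − $1,619,800 = $971,264.20. Interest = $506,000.00.
DOL = $2,591,064.20 ÷ $971,264.20 = 2.6677; DFL = $971,264.20 ÷ $465,264.20 = 2.0876.
DCL = DOL × DFL = 2.6677 × 2.0876 = 5.5691.

5.57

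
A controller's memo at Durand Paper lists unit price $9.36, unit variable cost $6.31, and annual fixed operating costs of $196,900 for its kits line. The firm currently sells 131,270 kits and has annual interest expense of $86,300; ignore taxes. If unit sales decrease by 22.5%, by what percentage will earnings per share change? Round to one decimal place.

Contribution at this volume is 131,270 × $3.05 = $400,373.50.
Subtracting fixed costs: EBIT = $400,373.50 − $196,900 = $203,473.50.
After interest of $86,300.00, pre-tax earnings = $117,173.50.
DCL = total CM / (EBIT − I) = $400,373.50 / $117,173.50 = 3.4169.
%ΔEPS = DCL × %ΔSales = 3.4169 × -22.5% = -76.9%.

-76.9%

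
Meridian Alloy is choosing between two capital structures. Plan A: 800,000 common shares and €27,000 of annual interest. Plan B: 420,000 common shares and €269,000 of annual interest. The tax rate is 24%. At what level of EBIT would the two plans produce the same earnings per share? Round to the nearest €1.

At indifference, (EBIT − 27,000)(1 − t)/800,000 = (EBIT − 269,000)(1 − t)/420,000.
The (1 − t) factor cancels: (EBIT − 27,000) × 420,000 = (EBIT − 269,000) × 800,000.
EBIT × (800,000 − 420,000) = 269,000 × 800,000 − 27,000 × 420,000 = 203,860,000,000, so EBIT = 203,860,000,000 ÷ 380,000 = 536,473.68.

€536,474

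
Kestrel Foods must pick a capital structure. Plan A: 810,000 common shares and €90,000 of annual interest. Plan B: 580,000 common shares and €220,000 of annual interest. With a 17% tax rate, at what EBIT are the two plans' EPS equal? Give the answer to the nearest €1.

€547,826

Set EPS_A = EPS_B: (EBIT − €90,000)(1 − 0.17) ÷ 810,000 = (EBIT − €220,000)(1 − 0.17) ÷ 580,000.
The (1 − t) factor cancels: (EBIT − 90,000) × 580,000 = (EBIT − 220,000) × 810,000.
EBIT × (810,000 − 580,000) = 220,000 × 810,000 − 90,000 × 580,000 = 126,000,000,000, so EBIT = 126,000,000,000 ÷ 230,000 = 547,826.09.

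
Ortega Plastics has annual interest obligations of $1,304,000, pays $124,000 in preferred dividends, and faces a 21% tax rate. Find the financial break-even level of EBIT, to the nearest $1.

Preferred dividends are paid after tax, so their pre-tax equivalent is $124,000 ÷ (1 − 0.21) = $156,962.03.
EPS = 0 when EBIT covers interest plus the pre-tax preferred burden: $1,304,000 + $156,962.03 = $1,460,962.03.

$1,460,962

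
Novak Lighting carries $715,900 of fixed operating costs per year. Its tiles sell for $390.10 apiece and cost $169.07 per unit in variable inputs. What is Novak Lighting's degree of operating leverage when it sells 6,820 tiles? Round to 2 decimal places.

At 6,820 units, contribution = 6,820 × $221.03 = $1,507,424.60.
Subtracting fixed costs: EBIT = $1,507,424.60 − $715,900 = $791,524.60.
Degree of operating leverage = $1,507,424.60 / $791,524.60 = 1.9045.

1.90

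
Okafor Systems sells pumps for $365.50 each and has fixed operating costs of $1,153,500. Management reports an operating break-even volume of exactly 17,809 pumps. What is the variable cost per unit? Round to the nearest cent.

$300.73

Contribution per unit must be FC / Q = $1,153,500 / 17,809 = $64.7706.
Variable cost per unit = $365.50 − $64.7706 = $300.73.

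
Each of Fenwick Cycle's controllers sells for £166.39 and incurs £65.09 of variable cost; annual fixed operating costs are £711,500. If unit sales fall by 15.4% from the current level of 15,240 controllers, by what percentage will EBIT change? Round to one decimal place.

Total contribution margin = 15,240 × £101.30 = £1,543,812.00.
Operating income = contribution − fixed costs = £1,543,812.00 − £711,500 = £832,312.00.
Degree of operating leverage = £1,543,812.00 / £832,312.00 = 1.8548.
Operating income changes by 1.8548 × -15.4% = -28.6%.

-28.6%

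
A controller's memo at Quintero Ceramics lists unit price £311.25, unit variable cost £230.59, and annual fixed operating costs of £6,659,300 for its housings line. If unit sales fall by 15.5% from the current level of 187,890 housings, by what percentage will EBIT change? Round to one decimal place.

At 187,890 units, contribution = 187,890 × £80.66 = £15,155,207.40.
Subtracting fixed costs: EBIT = £15,155,207.40 − £6,659,300 = £8,495,907.40.
Degree of operating leverage = £15,155,207.40 / £8,495,907.40 = 1.7838.
%ΔEBIT = DOL × %ΔSales = 1.7838 × -15.5% = -27.6%.

-27.6%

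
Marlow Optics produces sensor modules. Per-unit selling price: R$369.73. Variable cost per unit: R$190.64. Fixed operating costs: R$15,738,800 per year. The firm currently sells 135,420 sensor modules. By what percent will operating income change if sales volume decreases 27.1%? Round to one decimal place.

-77.2%

Total contribution margin = 135,420 × R$179.09 = R$24,252,367.80.
Operating income = contribution − fixed costs = R$24,252,367.80 − R$15,738,800 = R$8,513,567.80.
So DOL = total CM / EBIT = R$24,252,367.80 / R$8,513,567.80 = 2.8487.
So EBIT moves 2.8487 × (-27.1%) = -77.2%.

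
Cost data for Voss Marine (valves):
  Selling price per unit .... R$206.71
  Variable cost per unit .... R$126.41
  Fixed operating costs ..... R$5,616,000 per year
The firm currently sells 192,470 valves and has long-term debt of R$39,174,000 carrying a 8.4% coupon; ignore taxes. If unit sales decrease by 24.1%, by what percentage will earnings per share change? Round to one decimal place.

At 192,470 units, contribution = 192,470 × R$80.30 = R$15,455,341.00.
Operating income = contribution − fixed costs = R$15,455,341.00 − R$5,616,000 = R$9,839,341.00.
Interest = R$3,290,616.00, so EBIT − I = R$6,548,725.00.
Degree of combined leverage = contribution ÷ (EBIT − I) = R$15,455,341.00 ÷ R$6,548,725.00 = 2.3601.
%ΔEPS = DCL × %ΔSales = 2.3601 × -24.1% = -56.9%.

-56.9%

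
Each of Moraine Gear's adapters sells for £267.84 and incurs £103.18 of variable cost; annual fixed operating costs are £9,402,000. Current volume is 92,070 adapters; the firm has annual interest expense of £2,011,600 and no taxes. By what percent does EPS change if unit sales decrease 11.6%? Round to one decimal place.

-46.9%

At 92,070 units, contribution = 92,070 × £164.66 = £15,160,246.20.
Operating income = contribution − fixed costs = £15,160,246.20 − £9,402,000 = £5,758,246.20.
After interest of £2,011,600.00, pre-tax earnings = £3,746,646.20.
Degree of combined leverage = contribution ÷ (EBIT − I) = £15,160,246.20 ÷ £3,746,646.20 = 4.0464.
EPS therefore changes by 4.0464 × (-11.6%) = -46.9%.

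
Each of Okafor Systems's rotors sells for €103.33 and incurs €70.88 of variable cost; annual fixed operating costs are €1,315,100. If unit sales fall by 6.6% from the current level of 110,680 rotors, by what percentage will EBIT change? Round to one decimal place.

At 110,680 units, contribution = 110,680 × €32.45 = €3,591,566.00.
Operating income = contribution − fixed costs = €3,591,566.00 − €1,315,100 = €2,276,466.00.
So DOL = total CM / EBIT = €3,591,566.00 / €2,276,466.00 = 1.5777.
%ΔEBIT = DOL × %ΔSales = 1.5777 × -6.6% = -10.4%.

-10.4%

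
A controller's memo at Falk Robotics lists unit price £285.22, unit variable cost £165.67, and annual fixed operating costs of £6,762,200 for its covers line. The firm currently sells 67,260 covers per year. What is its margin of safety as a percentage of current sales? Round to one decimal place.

15.9%

Contribution margin per unit = £285.22 − £165.67 = £119.55. Break-even units = £6,762,200 ÷ £119.55 = 56,563.78; break-even revenue = 56,563.78 × £285.22 = £16,133,121.57.
Actual sales revenue = 67,260 × £285.22 = £19,183,897.20.
Margin of safety = (£19,183,897.20 − £16,133,121.57) ÷ £19,183,897.20 = 15.9%.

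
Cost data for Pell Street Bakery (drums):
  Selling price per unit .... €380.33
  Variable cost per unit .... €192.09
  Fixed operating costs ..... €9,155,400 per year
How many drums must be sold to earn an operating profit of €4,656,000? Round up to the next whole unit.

Unit CM = price − variable cost = €380.33 − €192.09 = €188.24.
Units = (FC + target) / CM = (€9,155,400 + €4,656,000) / €188.24 = 73,371.23, so 73,372 drums.

73,372 drums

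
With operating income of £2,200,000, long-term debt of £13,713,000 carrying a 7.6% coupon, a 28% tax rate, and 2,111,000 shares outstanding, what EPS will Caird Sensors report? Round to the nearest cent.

Interest = £1,042,188.00, so EBT = £2,200,000 − £1,042,188.00 = £1,157,812.00.
Net income = £1,157,812.00 × (1 − 0.28) = £833,624.64.
EPS = £833,624.64 ÷ 2,111,000 = £0.39.

£0.39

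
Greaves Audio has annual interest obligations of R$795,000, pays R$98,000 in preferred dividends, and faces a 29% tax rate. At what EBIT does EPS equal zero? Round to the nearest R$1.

R$933,028

Preferred dividends are paid after tax, so their pre-tax equivalent is R$98,000 ÷ (1 − 0.29) = R$138,028.17.
EPS = 0 when EBIT covers interest plus the pre-tax preferred burden: R$795,000 + R$138,028.17 = R$933,028.17.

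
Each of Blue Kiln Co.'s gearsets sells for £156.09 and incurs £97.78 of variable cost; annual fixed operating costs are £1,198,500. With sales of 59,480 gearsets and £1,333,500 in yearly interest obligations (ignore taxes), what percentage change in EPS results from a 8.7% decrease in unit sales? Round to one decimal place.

-32.2%

Contribution at this volume is 59,480 × £58.31 = £3,468,278.80.
Subtracting fixed costs: EBIT = £3,468,278.80 − £1,198,500 = £2,269,778.80.
After interest of £1,333,500.00, pre-tax earnings = £936,278.80.
Degree of combined leverage = contribution ÷ (EBIT − I) = £3,468,278.80 ÷ £936,278.80 = 3.7043.
EPS therefore changes by 3.7043 × (-8.7%) = -32.2%.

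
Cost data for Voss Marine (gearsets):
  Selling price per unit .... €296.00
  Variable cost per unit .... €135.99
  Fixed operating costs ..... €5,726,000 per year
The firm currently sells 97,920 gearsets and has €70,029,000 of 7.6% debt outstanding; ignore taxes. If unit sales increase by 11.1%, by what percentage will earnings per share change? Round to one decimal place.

+37.6%

At 97,920 units, contribution = 97,920 × €160.01 = €15,668,179.20.
Subtracting fixed costs: EBIT = €15,668,179.20 − €5,726,000 = €9,942,179.20.
After interest of €5,322,204.00, pre-tax earnings = €4,619,975.20.
DCL = total CM / (EBIT − I) = €15,668,179.20 / €4,619,975.20 = 3.3914.
%ΔEPS = DCL × %ΔSales = 3.3914 × +11.1% = +37.6%.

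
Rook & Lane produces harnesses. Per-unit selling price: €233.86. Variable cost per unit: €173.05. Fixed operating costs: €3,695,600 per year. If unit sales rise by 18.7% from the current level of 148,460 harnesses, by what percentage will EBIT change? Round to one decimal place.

Contribution at this volume is 148,460 × €60.81 = €9,027,852.60.
Subtracting fixed costs: EBIT = €9,027,852.60 − €3,695,600 = €5,332,252.60.
Degree of operating leverage = €9,027,852.60 / €5,332,252.60 = 1.6931.
Operating income changes by 1.6931 × +18.7% = +31.7%.

+31.7%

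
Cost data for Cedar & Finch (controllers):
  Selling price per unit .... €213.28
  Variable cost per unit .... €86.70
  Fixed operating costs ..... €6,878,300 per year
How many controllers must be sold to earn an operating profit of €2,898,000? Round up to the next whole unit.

77,235 controllers

Contribution margin per unit = €213.28 − €86.70 = €126.58.
Units = (FC + target) / CM = (€6,878,300 + €2,898,000) / €126.58 = 77,234.16, so 77,235 controllers.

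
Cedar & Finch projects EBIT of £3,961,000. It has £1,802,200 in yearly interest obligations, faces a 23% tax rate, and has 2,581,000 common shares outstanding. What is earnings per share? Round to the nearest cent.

£0.64

Pre-tax income = £3,961,000 − £1,802,200.00 = £2,158,800.00.
Net income = £2,158,800.00 × (1 − 0.23) = £1,662,276.00.
EPS = £1,662,276.00 ÷ 2,581,000 = £0.64.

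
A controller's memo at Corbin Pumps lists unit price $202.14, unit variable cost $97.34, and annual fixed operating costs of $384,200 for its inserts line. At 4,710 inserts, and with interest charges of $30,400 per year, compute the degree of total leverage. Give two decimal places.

6.25

Total contribution margin = 4,710 × $104.80 = $493,608.00.
Operating income = contribution − fixed costs = $493,608.00 − $384,200 = $109,408.00. Interest = $30,400.00.
DOL = $493,608.00 ÷ $109,408.00 = 4.5116; DFL = $109,408.00 ÷ $79,008.00 = 1.3848.
Combined leverage = 4.5116 × 1.3848 = 6.2477.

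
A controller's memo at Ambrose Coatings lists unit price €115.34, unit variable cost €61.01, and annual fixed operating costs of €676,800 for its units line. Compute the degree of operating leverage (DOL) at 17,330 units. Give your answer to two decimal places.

3.56

At 17,330 units, contribution = 17,330 × €54.33 = €941,538.90.
EBIT = €941,538.90 − €676,800 = €264,738.90.
Degree of operating leverage = €941,538.90 / €264,738.90 = 3.5565.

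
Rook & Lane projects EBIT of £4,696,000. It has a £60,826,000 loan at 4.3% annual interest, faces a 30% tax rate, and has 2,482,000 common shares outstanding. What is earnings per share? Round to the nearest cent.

Interest = £2,615,518.00, so EBT = £4,696,000 − £2,615,518.00 = £2,080,482.00.
After tax at 30%: net income = £2,080,482.00 × 0.70 = £1,456,337.40.
Per share: £1,456,337.40 / 2,482,000 shares = £0.59.

£0.59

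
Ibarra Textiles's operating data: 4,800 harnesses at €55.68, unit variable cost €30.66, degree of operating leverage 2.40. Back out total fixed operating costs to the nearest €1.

Total contribution margin = 4,800 × €25.02 = €120,096.00.
DOL = contribution / EBIT, so EBIT = €120,096.00 / 2.40 = €50,040.00.
Fixed costs = CM − EBIT = €120,096.00 − €50,040.00 = €70,056.

€70,056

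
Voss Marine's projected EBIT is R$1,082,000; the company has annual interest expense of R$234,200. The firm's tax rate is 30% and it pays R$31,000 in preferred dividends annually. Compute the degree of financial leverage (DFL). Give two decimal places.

1.35

Interest = R$234,200.00.
Pre-tax preferred-dividend burden = R$31,000 ÷ (1 − 0.30) = R$44,285.71.
DFL = EBIT ÷ [EBIT − I − D_p/(1−t)] = R$1,082,000 ÷ [R$1,082,000 − R$234,200.00 − R$44,285.71] = R$1,082,000 ÷ R$803,514.29 = 1.3466.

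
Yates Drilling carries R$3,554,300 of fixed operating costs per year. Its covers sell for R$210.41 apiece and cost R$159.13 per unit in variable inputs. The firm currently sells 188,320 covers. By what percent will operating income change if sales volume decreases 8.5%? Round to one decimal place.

-13.5%

At 188,320 units, contribution = 188,320 × R$51.28 = R$9,657,049.60.
Operating income = contribution − fixed costs = R$9,657,049.60 − R$3,554,300 = R$6,102,749.60.
So DOL = total CM / EBIT = R$9,657,049.60 / R$6,102,749.60 = 1.5824.
%ΔEBIT = DOL × %ΔSales = 1.5824 × -8.5% = -13.5%.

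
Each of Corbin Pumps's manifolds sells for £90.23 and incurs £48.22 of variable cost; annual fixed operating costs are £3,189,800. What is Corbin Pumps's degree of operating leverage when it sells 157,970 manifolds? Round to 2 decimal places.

At 157,970 units, contribution = 157,970 × £42.01 = £6,636,319.70.
Subtracting fixed costs: EBIT = £6,636,319.70 − £3,189,800 = £3,446,519.70.
DOL = contribution ÷ EBIT = £6,636,319.70 ÷ £3,446,519.70 = 1.9255.

1.93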